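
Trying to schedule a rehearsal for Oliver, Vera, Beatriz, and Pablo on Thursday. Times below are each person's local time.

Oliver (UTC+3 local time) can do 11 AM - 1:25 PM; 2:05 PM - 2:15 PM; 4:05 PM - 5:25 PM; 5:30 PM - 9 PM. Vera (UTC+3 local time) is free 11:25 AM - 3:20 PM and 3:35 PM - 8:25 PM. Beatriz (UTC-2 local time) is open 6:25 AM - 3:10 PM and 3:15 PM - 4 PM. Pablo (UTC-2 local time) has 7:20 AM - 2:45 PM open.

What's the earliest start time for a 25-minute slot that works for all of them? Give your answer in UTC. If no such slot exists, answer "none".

Oliver in UTC: 08:00-10:25, 11:05-11:15, 13:05-14:25, 14:30-18:00 (subtract 3h to convert from UTC+3).
Vera in UTC: 08:25-12:20, 12:35-17:25 (subtract 3h to convert from UTC+3).
Beatriz in UTC: 08:25-17:10, 17:15-18:00 (add 2h to convert from UTC-2).
Pablo in UTC: 09:20-16:45 (add 2h to convert from UTC-2).
Oliver ∩ Vera: 08:25-10:25, 11:05-11:15, 13:05-14:25, 14:30-17:25.
Oliver ∩ Vera ∩ Beatriz: 08:25-10:25, 11:05-11:15, 13:05-14:25, 14:30-17:10, 17:15-17:25.
Oliver ∩ Vera ∩ Beatriz ∩ Pablo: 09:20-10:25, 11:05-11:15, 13:05-14:25, 14:30-16:45.
The first common window of at least 25 minutes is 09:20-10:25, so the earliest start is 09:20.

09:20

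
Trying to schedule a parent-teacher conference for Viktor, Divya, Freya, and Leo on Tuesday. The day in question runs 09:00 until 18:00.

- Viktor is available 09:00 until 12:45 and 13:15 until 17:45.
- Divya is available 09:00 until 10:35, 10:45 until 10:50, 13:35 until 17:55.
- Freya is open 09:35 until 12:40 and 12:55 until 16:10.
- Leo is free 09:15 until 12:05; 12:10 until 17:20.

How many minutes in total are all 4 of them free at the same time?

Viktor ∩ Divya: 09:00-10:35, 10:45-10:50, 13:35-17:45.
Viktor ∩ Divya ∩ Freya: 09:35-10:35, 10:45-10:50, 13:35-16:10.
Viktor ∩ Divya ∩ Freya ∩ Leo: 09:35-10:35, 10:45-10:50, 13:35-16:10.
Those are the intersection windows.
Summing the common windows: 60 + 5 + 155 = 220 minutes.

220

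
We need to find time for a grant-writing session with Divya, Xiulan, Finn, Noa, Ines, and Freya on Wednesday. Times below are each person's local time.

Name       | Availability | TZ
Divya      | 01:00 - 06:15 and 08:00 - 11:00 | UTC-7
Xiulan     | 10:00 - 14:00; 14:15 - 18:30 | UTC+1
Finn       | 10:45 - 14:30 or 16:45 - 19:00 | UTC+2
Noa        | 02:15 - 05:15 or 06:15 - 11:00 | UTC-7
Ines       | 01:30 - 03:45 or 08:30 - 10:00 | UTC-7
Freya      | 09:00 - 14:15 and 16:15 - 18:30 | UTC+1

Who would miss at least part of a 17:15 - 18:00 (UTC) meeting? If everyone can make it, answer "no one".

Finn, Freya, Ines, Xiulan

Divya in UTC: 08:00-13:15, 15:00-18:00 (add 7h to convert from UTC-7).
Xiulan in UTC: 09:00-13:00, 13:15-17:30 (subtract 1h to convert from UTC+1).
Finn in UTC: 08:45-12:30, 14:45-17:00 (subtract 2h to convert from UTC+2).
Noa in UTC: 09:15-12:15, 13:15-18:00 (add 7h to convert from UTC-7).
Ines in UTC: 08:30-10:45, 15:30-17:00 (add 7h to convert from UTC-7).
Freya in UTC: 08:00-13:15, 15:15-17:30 (subtract 1h to convert from UTC+1).
Divya: free for 17:15-18:00. Xiulan: not fully free for 17:15-18:00. Finn: not fully free for 17:15-18:00. Noa: free for 17:15-18:00. Ines: not fully free for 17:15-18:00. Freya: not fully free for 17:15-18:00.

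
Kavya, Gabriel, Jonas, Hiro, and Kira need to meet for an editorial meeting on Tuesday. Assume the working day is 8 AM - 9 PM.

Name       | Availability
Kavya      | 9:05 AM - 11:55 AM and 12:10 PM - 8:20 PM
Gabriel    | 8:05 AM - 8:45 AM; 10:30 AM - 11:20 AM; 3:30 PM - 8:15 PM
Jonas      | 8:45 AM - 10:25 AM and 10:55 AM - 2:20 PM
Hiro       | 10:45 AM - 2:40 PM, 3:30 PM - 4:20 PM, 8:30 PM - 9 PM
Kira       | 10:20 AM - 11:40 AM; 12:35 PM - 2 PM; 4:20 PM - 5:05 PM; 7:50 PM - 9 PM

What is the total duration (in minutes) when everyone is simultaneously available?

Kavya ∩ Gabriel: 10:30-11:20, 15:30-20:15.
Kavya ∩ Gabriel ∩ Jonas: 10:55-11:20.
Kavya ∩ Gabriel ∩ Jonas ∩ Hiro: 10:55-11:20.
Kavya ∩ Gabriel ∩ Jonas ∩ Hiro ∩ Kira: 10:55-11:20.
So the common availability across everyone is 10:55-11:20.
That's a single block of 25 minutes.

25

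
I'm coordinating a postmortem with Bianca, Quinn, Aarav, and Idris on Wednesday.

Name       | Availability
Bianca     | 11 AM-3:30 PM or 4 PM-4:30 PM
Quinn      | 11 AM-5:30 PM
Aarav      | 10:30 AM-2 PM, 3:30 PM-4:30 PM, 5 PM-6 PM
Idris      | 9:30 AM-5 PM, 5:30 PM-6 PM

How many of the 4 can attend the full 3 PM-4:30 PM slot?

Quinn and Idris can make the full 15:00-16:30 slot — that's 2.

2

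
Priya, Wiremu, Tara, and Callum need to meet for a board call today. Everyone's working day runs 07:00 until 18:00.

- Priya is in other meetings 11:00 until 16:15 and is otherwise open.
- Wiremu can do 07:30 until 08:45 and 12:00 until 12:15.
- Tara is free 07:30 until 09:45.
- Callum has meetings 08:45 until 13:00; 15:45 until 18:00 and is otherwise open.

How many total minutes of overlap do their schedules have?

75

Priya free: 07:00-11:00, 16:15-18:00 (invert busy blocks within the working day).
Wiremu free: 07:30-08:45, 12:00-12:15.
Tara free: 07:30-09:45.
Callum free: 07:00-08:45, 13:00-15:45 (invert busy blocks within the working day).
Priya ∩ Wiremu: 07:30-08:45.
Priya ∩ Wiremu ∩ Tara: 07:30-08:45.
Priya ∩ Wiremu ∩ Tara ∩ Callum: 07:30-08:45.
That's a single block of 75 minutes.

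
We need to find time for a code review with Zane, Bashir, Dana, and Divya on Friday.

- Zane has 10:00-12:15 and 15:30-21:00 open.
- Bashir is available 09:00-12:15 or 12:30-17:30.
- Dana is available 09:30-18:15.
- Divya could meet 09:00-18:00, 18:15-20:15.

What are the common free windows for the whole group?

Zane ∩ Bashir: 10:00-12:15, 15:30-17:30.
Zane ∩ Bashir ∩ Dana: 10:00-12:15, 15:30-17:30.
Zane ∩ Bashir ∩ Dana ∩ Divya: 10:00-12:15, 15:30-17:30.

10:00-12:15, 15:30-17:30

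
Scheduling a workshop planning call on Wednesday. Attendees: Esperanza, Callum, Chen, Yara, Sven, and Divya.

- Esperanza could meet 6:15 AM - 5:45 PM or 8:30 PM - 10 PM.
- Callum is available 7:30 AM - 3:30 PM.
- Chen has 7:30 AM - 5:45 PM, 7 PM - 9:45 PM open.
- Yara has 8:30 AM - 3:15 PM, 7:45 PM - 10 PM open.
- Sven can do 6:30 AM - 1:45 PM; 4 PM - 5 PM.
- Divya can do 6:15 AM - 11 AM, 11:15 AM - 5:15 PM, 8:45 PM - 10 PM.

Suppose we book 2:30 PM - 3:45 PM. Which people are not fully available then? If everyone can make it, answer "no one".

Callum, Sven, Yara

Esperanza: free for 14:30-15:45. Callum: not fully free for 14:30-15:45. Chen: free for 14:30-15:45. Yara: not fully free for 14:30-15:45. Sven: not fully free for 14:30-15:45. Divya: free for 14:30-15:45.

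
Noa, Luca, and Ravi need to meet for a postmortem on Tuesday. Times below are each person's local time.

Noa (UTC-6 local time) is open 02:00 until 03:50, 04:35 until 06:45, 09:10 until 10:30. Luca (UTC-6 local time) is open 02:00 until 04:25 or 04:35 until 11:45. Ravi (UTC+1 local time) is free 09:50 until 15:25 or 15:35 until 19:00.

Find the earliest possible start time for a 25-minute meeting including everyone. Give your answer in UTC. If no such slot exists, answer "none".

Noa in UTC: 08:00-09:50, 10:35-12:45, 15:10-16:30 (add 6h to convert from UTC-6).
Luca in UTC: 08:00-10:25, 10:35-17:45 (add 6h to convert from UTC-6).
Ravi in UTC: 08:50-14:25, 14:35-18:00 (subtract 1h to convert from UTC+1).
Noa ∩ Luca: 08:00-09:50, 10:35-12:45, 15:10-16:30.
Noa ∩ Luca ∩ Ravi: 08:50-09:50, 10:35-12:45, 15:10-16:30.
The first common window of at least 25 minutes is 08:50-09:50, so the earliest start is 08:50.

08:50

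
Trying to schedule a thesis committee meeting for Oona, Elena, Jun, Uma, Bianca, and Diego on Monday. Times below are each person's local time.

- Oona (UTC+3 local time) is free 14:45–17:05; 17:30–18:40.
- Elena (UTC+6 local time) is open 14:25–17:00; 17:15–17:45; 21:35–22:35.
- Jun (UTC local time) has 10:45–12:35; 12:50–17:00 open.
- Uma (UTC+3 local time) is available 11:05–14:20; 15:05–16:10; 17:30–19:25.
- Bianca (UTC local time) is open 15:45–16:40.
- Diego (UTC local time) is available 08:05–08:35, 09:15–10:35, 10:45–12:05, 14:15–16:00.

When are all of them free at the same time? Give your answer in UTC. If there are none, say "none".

none

Oona in UTC: 11:45-14:05, 14:30-15:40 (subtract 3h to convert from UTC+3).
Elena in UTC: 08:25-11:00, 11:15-11:45, 15:35-16:35 (subtract 6h to convert from UTC+6).
Jun in UTC: 10:45-12:35, 12:50-17:00.
Uma in UTC: 08:05-11:20, 12:05-13:10, 14:30-16:25 (subtract 3h to convert from UTC+3).
Bianca in UTC: 15:45-16:40.
Diego in UTC: 08:05-08:35, 09:15-10:35, 10:45-12:05, 14:15-16:00.
Oona ∩ Elena: 15:35-15:40.
Oona ∩ Elena ∩ Jun: 15:35-15:40.
Oona ∩ Elena ∩ Jun ∩ Uma: 15:35-15:40.
Oona ∩ Elena ∩ Jun ∩ Uma ∩ Bianca: ∅.
Oona ∩ Elena ∩ Jun ∩ Uma ∩ Bianca ∩ Diego: ∅.
There is no time when everyone is free.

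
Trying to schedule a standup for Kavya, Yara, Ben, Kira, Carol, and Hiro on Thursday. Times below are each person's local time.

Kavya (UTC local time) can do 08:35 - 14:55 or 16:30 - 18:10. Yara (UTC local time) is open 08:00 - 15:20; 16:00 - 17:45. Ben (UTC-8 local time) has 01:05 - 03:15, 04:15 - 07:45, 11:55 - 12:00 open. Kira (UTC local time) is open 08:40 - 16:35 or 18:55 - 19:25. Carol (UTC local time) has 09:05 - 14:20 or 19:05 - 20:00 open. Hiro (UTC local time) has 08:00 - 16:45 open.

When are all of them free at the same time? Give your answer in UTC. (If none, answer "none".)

09:05-11:15, 12:15-14:20

Kavya in UTC: 08:35-14:55, 16:30-18:10.
Yara in UTC: 08:00-15:20, 16:00-17:45.
Ben in UTC: 09:05-11:15, 12:15-15:45, 19:55-20:00 (add 8h to convert from UTC-8).
Kira in UTC: 08:40-16:35, 18:55-19:25.
Carol in UTC: 09:05-14:20, 19:05-20:00.
Hiro in UTC: 08:00-16:45.
Kavya ∩ Yara: 08:35-14:55, 16:30-17:45.
Kavya ∩ Yara ∩ Ben: 09:05-11:15, 12:15-14:55.
Kavya ∩ Yara ∩ Ben ∩ Kira: 09:05-11:15, 12:15-14:55.
Kavya ∩ Yara ∩ Ben ∩ Kira ∩ Carol: 09:05-11:15, 12:15-14:20.
Kavya ∩ Yara ∩ Ben ∩ Kira ∩ Carol ∩ Hiro: 09:05-11:15, 12:15-14:20.
So the common availability across everyone is 09:05-11:15, 12:15-14:20.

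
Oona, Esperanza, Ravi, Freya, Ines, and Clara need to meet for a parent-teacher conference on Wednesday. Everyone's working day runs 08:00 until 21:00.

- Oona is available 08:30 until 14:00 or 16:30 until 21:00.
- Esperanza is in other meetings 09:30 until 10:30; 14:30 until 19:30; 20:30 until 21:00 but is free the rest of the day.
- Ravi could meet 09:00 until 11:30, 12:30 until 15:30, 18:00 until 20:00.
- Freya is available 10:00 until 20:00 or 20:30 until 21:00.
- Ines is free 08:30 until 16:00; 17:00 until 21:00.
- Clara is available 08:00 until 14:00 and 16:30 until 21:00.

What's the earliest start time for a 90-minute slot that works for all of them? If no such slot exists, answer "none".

12:30

Oona free: 08:30-14:00, 16:30-21:00.
Esperanza free: 08:00-09:30, 10:30-14:30, 19:30-20:30 (invert busy blocks within the working day).
Ravi free: 09:00-11:30, 12:30-15:30, 18:00-20:00.
Freya free: 10:00-20:00, 20:30-21:00.
Ines free: 08:30-16:00, 17:00-21:00.
Clara free: 08:00-14:00, 16:30-21:00.
Oona ∩ Esperanza: 08:30-09:30, 10:30-14:00, 19:30-20:30.
Oona ∩ Esperanza ∩ Ravi: 09:00-09:30, 10:30-11:30, 12:30-14:00, 19:30-20:00.
Oona ∩ Esperanza ∩ Ravi ∩ Freya: 10:30-11:30, 12:30-14:00, 19:30-20:00.
Oona ∩ Esperanza ∩ Ravi ∩ Freya ∩ Ines: 10:30-11:30, 12:30-14:00, 19:30-20:00.
Oona ∩ Esperanza ∩ Ravi ∩ Freya ∩ Ines ∩ Clara: 10:30-11:30, 12:30-14:00, 19:30-20:00.
So the common availability across everyone is 10:30-11:30, 12:30-14:00, 19:30-20:00.
The first common window of at least 90 minutes is 12:30-14:00, so the earliest start is 12:30.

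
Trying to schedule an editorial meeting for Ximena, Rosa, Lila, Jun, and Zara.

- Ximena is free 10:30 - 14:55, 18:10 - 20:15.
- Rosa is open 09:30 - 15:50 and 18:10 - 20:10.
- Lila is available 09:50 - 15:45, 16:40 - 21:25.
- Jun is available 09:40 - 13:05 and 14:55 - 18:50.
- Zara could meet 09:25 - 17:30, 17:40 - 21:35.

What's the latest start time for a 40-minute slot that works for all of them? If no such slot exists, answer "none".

Ximena ∩ Rosa: 10:30-14:55, 18:10-20:10.
Ximena ∩ Rosa ∩ Lila: 10:30-14:55, 18:10-20:10.
Ximena ∩ Rosa ∩ Lila ∩ Jun: 10:30-13:05, 18:10-18:50.
Ximena ∩ Rosa ∩ Lila ∩ Jun ∩ Zara: 10:30-13:05, 18:10-18:50.
The last common window of at least 40 minutes is 18:10-18:50; a 40-minute meeting can start as late as 18:10 and still end by 18:50.

18:10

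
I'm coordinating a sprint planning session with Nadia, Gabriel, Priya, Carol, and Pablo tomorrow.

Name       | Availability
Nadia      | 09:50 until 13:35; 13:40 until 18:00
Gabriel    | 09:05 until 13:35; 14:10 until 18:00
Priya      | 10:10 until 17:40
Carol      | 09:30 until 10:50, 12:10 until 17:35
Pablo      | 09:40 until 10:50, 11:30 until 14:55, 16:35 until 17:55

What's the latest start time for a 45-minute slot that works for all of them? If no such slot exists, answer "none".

Nadia ∩ Gabriel: 09:50-13:35, 14:10-18:00.
Nadia ∩ Gabriel ∩ Priya: 10:10-13:35, 14:10-17:40.
Nadia ∩ Gabriel ∩ Priya ∩ Carol: 10:10-10:50, 12:10-13:35, 14:10-17:35.
Nadia ∩ Gabriel ∩ Priya ∩ Carol ∩ Pablo: 10:10-10:50, 12:10-13:35, 14:10-14:55, 16:35-17:35.
So the common availability across everyone is 10:10-10:50, 12:10-13:35, 14:10-14:55, 16:35-17:35.
The last common window of at least 45 minutes is 16:35-17:35; a 45-minute meeting can start as late as 16:50 and still end by 17:35.

16:50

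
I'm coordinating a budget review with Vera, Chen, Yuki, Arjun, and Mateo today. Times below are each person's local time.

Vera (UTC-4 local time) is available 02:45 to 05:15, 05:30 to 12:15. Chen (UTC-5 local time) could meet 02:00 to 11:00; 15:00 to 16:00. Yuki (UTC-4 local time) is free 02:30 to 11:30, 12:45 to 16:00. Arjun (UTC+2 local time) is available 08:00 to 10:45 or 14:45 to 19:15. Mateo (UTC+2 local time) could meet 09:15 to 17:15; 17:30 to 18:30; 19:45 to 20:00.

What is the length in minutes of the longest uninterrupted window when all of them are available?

150

Vera in UTC: 06:45-09:15, 09:30-16:15 (add 4h to convert from UTC-4).
Chen in UTC: 07:00-16:00, 20:00-21:00 (add 5h to convert from UTC-5).
Yuki in UTC: 06:30-15:30, 16:45-20:00 (add 4h to convert from UTC-4).
Arjun in UTC: 06:00-08:45, 12:45-17:15 (subtract 2h to convert from UTC+2).
Mateo in UTC: 07:15-15:15, 15:30-16:30, 17:45-18:00 (subtract 2h to convert from UTC+2).
Vera ∩ Chen: 07:00-09:15, 09:30-16:00.
Vera ∩ Chen ∩ Yuki: 07:00-09:15, 09:30-15:30.
Vera ∩ Chen ∩ Yuki ∩ Arjun: 07:00-08:45, 12:45-15:30.
Vera ∩ Chen ∩ Yuki ∩ Arjun ∩ Mateo: 07:15-08:45, 12:45-15:15.
So the common availability across everyone is 07:15-08:45, 12:45-15:15.
The longest is 12:45-15:15 at 150 minutes.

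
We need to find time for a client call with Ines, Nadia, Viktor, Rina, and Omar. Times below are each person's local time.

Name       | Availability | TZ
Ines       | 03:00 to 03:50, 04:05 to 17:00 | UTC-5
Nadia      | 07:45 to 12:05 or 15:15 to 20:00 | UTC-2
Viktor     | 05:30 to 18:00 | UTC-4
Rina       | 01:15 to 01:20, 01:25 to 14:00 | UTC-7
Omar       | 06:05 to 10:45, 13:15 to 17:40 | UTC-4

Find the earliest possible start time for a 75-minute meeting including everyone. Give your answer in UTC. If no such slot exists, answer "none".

10:05

Ines in UTC: 08:00-08:50, 09:05-22:00 (add 5h to convert from UTC-5).
Nadia in UTC: 09:45-14:05, 17:15-22:00 (add 2h to convert from UTC-2).
Viktor in UTC: 09:30-22:00 (add 4h to convert from UTC-4).
Rina in UTC: 08:15-08:20, 08:25-21:00 (add 7h to convert from UTC-7).
Omar in UTC: 10:05-14:45, 17:15-21:40 (add 4h to convert from UTC-4).
Ines ∩ Nadia: 09:45-14:05, 17:15-22:00.
Ines ∩ Nadia ∩ Viktor: 09:45-14:05, 17:15-22:00.
Ines ∩ Nadia ∩ Viktor ∩ Rina: 09:45-14:05, 17:15-21:00.
Ines ∩ Nadia ∩ Viktor ∩ Rina ∩ Omar: 10:05-14:05, 17:15-21:00.
The first common window of at least 75 minutes is 10:05-14:05, so the earliest start is 10:05.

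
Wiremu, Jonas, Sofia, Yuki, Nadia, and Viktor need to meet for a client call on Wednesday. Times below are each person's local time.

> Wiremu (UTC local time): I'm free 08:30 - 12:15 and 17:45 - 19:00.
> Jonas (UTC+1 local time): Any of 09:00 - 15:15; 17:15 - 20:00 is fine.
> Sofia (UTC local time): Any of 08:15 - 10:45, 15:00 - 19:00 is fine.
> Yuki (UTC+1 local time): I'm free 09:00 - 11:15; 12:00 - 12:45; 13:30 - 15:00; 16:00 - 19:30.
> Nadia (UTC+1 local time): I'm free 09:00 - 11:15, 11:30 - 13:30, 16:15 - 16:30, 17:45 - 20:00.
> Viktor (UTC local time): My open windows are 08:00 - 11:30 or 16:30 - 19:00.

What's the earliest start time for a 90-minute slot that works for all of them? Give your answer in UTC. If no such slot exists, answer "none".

Wiremu in UTC: 08:30-12:15, 17:45-19:00.
Jonas in UTC: 08:00-14:15, 16:15-19:00 (subtract 1h to convert from UTC+1).
Sofia in UTC: 08:15-10:45, 15:00-19:00.
Yuki in UTC: 08:00-10:15, 11:00-11:45, 12:30-14:00, 15:00-18:30 (subtract 1h to convert from UTC+1).
Nadia in UTC: 08:00-10:15, 10:30-12:30, 15:15-15:30, 16:45-19:00 (subtract 1h to convert from UTC+1).
Viktor in UTC: 08:00-11:30, 16:30-19:00.
Wiremu ∩ Jonas: 08:30-12:15, 17:45-19:00.
Wiremu ∩ Jonas ∩ Sofia: 08:30-10:45, 17:45-19:00.
Wiremu ∩ Jonas ∩ Sofia ∩ Yuki: 08:30-10:15, 17:45-18:30.
Wiremu ∩ Jonas ∩ Sofia ∩ Yuki ∩ Nadia: 08:30-10:15, 17:45-18:30.
Wiremu ∩ Jonas ∩ Sofia ∩ Yuki ∩ Nadia ∩ Viktor: 08:30-10:15, 17:45-18:30.
Those are the intersection windows.
The first common window of at least 90 minutes is 08:30-10:15, so the earliest start is 08:30.

08:30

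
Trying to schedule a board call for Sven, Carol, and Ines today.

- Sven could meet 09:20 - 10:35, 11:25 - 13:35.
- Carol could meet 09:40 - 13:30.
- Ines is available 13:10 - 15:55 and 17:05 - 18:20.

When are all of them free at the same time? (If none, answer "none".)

13:10-13:30

Sven ∩ Carol: 09:40-10:35, 11:25-13:30.
Sven ∩ Carol ∩ Ines: 13:10-13:30.
Those are the intersection windows.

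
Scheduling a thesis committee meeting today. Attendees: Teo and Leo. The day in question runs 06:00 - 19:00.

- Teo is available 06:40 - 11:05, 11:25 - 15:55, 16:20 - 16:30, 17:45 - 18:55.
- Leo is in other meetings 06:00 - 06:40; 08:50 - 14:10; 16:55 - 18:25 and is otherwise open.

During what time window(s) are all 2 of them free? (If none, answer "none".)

Teo free: 06:40-11:05, 11:25-15:55, 16:20-16:30, 17:45-18:55.
Leo free: 06:40-08:50, 14:10-16:55, 18:25-19:00 (invert busy blocks within the working day).
Teo ∩ Leo: 06:40-08:50, 14:10-15:55, 16:20-16:30, 18:25-18:55.
Those are the intersection windows.

06:40-08:50, 14:10-15:55, 16:20-16:30, 18:25-18:55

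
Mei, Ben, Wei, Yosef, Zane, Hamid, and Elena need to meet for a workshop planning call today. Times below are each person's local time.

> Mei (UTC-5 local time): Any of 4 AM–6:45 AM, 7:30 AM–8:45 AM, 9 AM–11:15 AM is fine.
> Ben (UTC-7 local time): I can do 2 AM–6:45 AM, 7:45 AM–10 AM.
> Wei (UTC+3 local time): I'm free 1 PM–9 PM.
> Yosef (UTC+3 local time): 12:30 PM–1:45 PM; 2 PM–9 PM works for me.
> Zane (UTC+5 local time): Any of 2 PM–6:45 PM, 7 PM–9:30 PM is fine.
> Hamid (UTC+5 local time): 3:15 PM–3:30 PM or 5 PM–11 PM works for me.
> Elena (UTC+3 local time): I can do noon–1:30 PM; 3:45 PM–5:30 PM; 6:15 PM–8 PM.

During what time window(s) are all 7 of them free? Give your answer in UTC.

10:15-10:30, 12:45-13:45, 15:15-16:15

Mei in UTC: 09:00-11:45, 12:30-13:45, 14:00-16:15 (add 5h to convert from UTC-5).
Ben in UTC: 09:00-13:45, 14:45-17:00 (add 7h to convert from UTC-7).
Wei in UTC: 10:00-18:00 (subtract 3h to convert from UTC+3).
Yosef in UTC: 09:30-10:45, 11:00-18:00 (subtract 3h to convert from UTC+3).
Zane in UTC: 09:00-13:45, 14:00-16:30 (subtract 5h to convert from UTC+5).
Hamid in UTC: 10:15-10:30, 12:00-18:00 (subtract 5h to convert from UTC+5).
Elena in UTC: 09:00-10:30, 12:45-14:30, 15:15-17:00 (subtract 3h to convert from UTC+3).
Mei ∩ Ben: 09:00-11:45, 12:30-13:45, 14:45-16:15.
Mei ∩ Ben ∩ Wei: 10:00-11:45, 12:30-13:45, 14:45-16:15.
Mei ∩ Ben ∩ Wei ∩ Yosef: 10:00-10:45, 11:00-11:45, 12:30-13:45, 14:45-16:15.
Mei ∩ Ben ∩ Wei ∩ Yosef ∩ Zane: 10:00-10:45, 11:00-11:45, 12:30-13:45, 14:45-16:15.
Mei ∩ Ben ∩ Wei ∩ Yosef ∩ Zane ∩ Hamid: 10:15-10:30, 12:30-13:45, 14:45-16:15.
Mei ∩ Ben ∩ Wei ∩ Yosef ∩ Zane ∩ Hamid ∩ Elena: 10:15-10:30, 12:45-13:45, 15:15-16:15.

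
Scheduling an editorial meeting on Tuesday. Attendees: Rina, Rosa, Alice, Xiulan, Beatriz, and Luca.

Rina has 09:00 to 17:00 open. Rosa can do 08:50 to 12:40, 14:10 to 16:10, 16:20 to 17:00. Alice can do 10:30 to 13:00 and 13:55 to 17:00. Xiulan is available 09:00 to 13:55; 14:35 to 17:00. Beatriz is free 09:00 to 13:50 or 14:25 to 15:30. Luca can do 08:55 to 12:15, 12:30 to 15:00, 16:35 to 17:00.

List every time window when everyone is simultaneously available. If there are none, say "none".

10:30-12:15, 12:30-12:40, 14:35-15:00

Rina ∩ Rosa: 09:00-12:40, 14:10-16:10, 16:20-17:00.
Rina ∩ Rosa ∩ Alice: 10:30-12:40, 14:10-16:10, 16:20-17:00.
Rina ∩ Rosa ∩ Alice ∩ Xiulan: 10:30-12:40, 14:35-16:10, 16:20-17:00.
Rina ∩ Rosa ∩ Alice ∩ Xiulan ∩ Beatriz: 10:30-12:40, 14:35-15:30.
Rina ∩ Rosa ∩ Alice ∩ Xiulan ∩ Beatriz ∩ Luca: 10:30-12:15, 12:30-12:40, 14:35-15:00.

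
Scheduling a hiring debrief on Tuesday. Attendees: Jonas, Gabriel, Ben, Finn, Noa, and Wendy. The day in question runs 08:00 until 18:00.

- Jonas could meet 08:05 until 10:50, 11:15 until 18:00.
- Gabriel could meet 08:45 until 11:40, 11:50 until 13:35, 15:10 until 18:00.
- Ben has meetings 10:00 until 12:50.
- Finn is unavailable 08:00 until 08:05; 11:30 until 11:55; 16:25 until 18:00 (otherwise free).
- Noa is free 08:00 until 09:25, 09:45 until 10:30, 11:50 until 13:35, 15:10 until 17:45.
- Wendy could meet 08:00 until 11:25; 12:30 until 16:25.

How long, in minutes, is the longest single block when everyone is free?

Jonas free: 08:05-10:50, 11:15-18:00.
Gabriel free: 08:45-11:40, 11:50-13:35, 15:10-18:00.
Ben free: 08:00-10:00, 12:50-18:00 (invert busy blocks within the working day).
Finn free: 08:05-11:30, 11:55-16:25 (invert busy blocks within the working day).
Noa free: 08:00-09:25, 09:45-10:30, 11:50-13:35, 15:10-17:45.
Wendy free: 08:00-11:25, 12:30-16:25.
Jonas ∩ Gabriel: 08:45-10:50, 11:15-11:40, 11:50-13:35, 15:10-18:00.
Jonas ∩ Gabriel ∩ Ben: 08:45-10:00, 12:50-13:35, 15:10-18:00.
Jonas ∩ Gabriel ∩ Ben ∩ Finn: 08:45-10:00, 12:50-13:35, 15:10-16:25.
Jonas ∩ Gabriel ∩ Ben ∩ Finn ∩ Noa: 08:45-09:25, 09:45-10:00, 12:50-13:35, 15:10-16:25.
Jonas ∩ Gabriel ∩ Ben ∩ Finn ∩ Noa ∩ Wendy: 08:45-09:25, 09:45-10:00, 12:50-13:35, 15:10-16:25.
Those are the intersection windows.
The longest is 15:10-16:25 at 75 minutes.

75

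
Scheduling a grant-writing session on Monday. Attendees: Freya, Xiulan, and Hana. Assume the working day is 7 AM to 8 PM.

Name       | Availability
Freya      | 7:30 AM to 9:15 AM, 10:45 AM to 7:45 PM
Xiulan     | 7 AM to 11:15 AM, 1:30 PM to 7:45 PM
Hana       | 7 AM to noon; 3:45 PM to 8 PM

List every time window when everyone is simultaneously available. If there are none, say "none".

07:30-09:15, 10:45-11:15, 15:45-19:45

Freya ∩ Xiulan: 07:30-09:15, 10:45-11:15, 13:30-19:45.
Freya ∩ Xiulan ∩ Hana: 07:30-09:15, 10:45-11:15, 15:45-19:45.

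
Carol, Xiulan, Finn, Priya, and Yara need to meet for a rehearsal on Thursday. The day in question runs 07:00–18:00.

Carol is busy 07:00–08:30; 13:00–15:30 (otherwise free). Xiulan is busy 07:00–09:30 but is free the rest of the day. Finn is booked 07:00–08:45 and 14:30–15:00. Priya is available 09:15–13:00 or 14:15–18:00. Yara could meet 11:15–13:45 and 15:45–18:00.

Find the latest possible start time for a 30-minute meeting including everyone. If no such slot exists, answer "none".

17:30

Carol free: 08:30-13:00, 15:30-18:00 (invert busy blocks within the working day).
Xiulan free: 09:30-18:00 (invert busy blocks within the working day).
Finn free: 08:45-14:30, 15:00-18:00 (invert busy blocks within the working day).
Priya free: 09:15-13:00, 14:15-18:00.
Yara free: 11:15-13:45, 15:45-18:00.
Carol ∩ Xiulan: 09:30-13:00, 15:30-18:00.
Carol ∩ Xiulan ∩ Finn: 09:30-13:00, 15:30-18:00.
Carol ∩ Xiulan ∩ Finn ∩ Priya: 09:30-13:00, 15:30-18:00.
Carol ∩ Xiulan ∩ Finn ∩ Priya ∩ Yara: 11:15-13:00, 15:45-18:00.
So the common availability across everyone is 11:15-13:00, 15:45-18:00.
The last common window of at least 30 minutes is 15:45-18:00; a 30-minute meeting can start as late as 17:30 and still end by 18:00.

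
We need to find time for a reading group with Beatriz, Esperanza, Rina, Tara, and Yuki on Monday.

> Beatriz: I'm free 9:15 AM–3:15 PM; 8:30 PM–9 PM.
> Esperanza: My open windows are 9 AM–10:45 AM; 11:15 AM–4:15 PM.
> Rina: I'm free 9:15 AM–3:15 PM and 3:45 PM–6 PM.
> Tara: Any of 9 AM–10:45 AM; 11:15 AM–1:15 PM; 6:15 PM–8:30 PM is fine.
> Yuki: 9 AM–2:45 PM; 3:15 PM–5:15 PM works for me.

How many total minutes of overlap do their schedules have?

210

Beatriz ∩ Esperanza: 09:15-10:45, 11:15-15:15.
Beatriz ∩ Esperanza ∩ Rina: 09:15-10:45, 11:15-15:15.
Beatriz ∩ Esperanza ∩ Rina ∩ Tara: 09:15-10:45, 11:15-13:15.
Beatriz ∩ Esperanza ∩ Rina ∩ Tara ∩ Yuki: 09:15-10:45, 11:15-13:15.
Summing the common windows: 90 + 120 = 210 minutes.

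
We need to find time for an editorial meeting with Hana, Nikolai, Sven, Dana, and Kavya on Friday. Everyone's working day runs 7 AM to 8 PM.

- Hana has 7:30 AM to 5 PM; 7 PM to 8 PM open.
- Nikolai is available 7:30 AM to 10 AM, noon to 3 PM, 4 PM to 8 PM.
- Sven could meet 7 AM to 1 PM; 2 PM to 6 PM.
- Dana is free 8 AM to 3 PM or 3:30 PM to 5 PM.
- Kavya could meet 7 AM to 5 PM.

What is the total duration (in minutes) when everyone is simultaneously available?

Hana ∩ Nikolai: 07:30-10:00, 12:00-15:00, 16:00-17:00, 19:00-20:00.
Hana ∩ Nikolai ∩ Sven: 07:30-10:00, 12:00-13:00, 14:00-15:00, 16:00-17:00.
Hana ∩ Nikolai ∩ Sven ∩ Dana: 08:00-10:00, 12:00-13:00, 14:00-15:00, 16:00-17:00.
Hana ∩ Nikolai ∩ Sven ∩ Dana ∩ Kavya: 08:00-10:00, 12:00-13:00, 14:00-15:00, 16:00-17:00.
Those are the intersection windows.
Summing the common windows: 120 + 60 + 60 + 60 = 300 minutes.

300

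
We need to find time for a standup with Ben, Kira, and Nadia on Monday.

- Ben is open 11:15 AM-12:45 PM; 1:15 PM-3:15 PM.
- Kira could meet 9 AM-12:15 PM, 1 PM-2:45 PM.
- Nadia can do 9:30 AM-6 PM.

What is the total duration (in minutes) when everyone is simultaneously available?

Ben ∩ Kira: 11:15-12:15, 13:15-14:45.
Ben ∩ Kira ∩ Nadia: 11:15-12:15, 13:15-14:45.
Summing the common windows: 60 + 90 = 150 minutes.

150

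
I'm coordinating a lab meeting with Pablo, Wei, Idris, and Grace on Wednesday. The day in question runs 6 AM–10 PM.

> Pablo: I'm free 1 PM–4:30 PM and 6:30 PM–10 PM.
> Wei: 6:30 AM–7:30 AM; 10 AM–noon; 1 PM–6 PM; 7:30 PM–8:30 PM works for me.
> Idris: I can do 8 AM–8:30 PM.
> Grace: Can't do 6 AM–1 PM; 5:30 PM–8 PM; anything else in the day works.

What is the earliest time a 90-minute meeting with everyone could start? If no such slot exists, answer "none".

13:00

Pablo free: 13:00-16:30, 18:30-22:00.
Wei free: 06:30-07:30, 10:00-12:00, 13:00-18:00, 19:30-20:30.
Idris free: 08:00-20:30.
Grace free: 13:00-17:30, 20:00-22:00 (invert busy blocks within the working day).
Pablo ∩ Wei: 13:00-16:30, 19:30-20:30.
Pablo ∩ Wei ∩ Idris: 13:00-16:30, 19:30-20:30.
Pablo ∩ Wei ∩ Idris ∩ Grace: 13:00-16:30, 20:00-20:30.
The first common window of at least 90 minutes is 13:00-16:30, so the earliest start is 13:00.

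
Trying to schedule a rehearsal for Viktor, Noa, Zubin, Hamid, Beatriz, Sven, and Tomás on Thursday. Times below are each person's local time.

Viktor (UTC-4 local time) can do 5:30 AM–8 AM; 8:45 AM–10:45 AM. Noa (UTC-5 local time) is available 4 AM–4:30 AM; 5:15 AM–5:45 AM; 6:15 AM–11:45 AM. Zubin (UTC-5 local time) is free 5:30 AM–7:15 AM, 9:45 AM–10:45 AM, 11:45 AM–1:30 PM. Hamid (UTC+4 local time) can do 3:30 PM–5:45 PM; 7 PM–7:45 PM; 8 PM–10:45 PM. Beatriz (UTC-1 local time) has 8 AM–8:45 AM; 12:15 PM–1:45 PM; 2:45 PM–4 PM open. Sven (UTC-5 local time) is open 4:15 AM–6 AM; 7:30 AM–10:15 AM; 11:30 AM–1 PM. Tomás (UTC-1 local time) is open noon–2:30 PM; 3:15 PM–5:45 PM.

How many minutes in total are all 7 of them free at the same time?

Viktor in UTC: 09:30-12:00, 12:45-14:45 (add 4h to convert from UTC-4).
Noa in UTC: 09:00-09:30, 10:15-10:45, 11:15-16:45 (add 5h to convert from UTC-5).
Zubin in UTC: 10:30-12:15, 14:45-15:45, 16:45-18:30 (add 5h to convert from UTC-5).
Hamid in UTC: 11:30-13:45, 15:00-15:45, 16:00-18:45 (subtract 4h to convert from UTC+4).
Beatriz in UTC: 09:00-09:45, 13:15-14:45, 15:45-17:00 (add 1h to convert from UTC-1).
Sven in UTC: 09:15-11:00, 12:30-15:15, 16:30-18:00 (add 5h to convert from UTC-5).
Tomás in UTC: 13:00-15:30, 16:15-18:45 (add 1h to convert from UTC-1).
Viktor ∩ Noa: 10:15-10:45, 11:15-12:00, 12:45-14:45.
Viktor ∩ Noa ∩ Zubin: 10:30-10:45, 11:15-12:00.
Viktor ∩ Noa ∩ Zubin ∩ Hamid: 11:30-12:00.
Viktor ∩ Noa ∩ Zubin ∩ Hamid ∩ Beatriz: ∅.
Viktor ∩ Noa ∩ Zubin ∩ Hamid ∩ Beatriz ∩ Sven: ∅.
Viktor ∩ Noa ∩ Zubin ∩ Hamid ∩ Beatriz ∩ Sven ∩ Tomás: ∅.
There is no time when everyone is free.
There is no common window, so the total is 0 minutes.

0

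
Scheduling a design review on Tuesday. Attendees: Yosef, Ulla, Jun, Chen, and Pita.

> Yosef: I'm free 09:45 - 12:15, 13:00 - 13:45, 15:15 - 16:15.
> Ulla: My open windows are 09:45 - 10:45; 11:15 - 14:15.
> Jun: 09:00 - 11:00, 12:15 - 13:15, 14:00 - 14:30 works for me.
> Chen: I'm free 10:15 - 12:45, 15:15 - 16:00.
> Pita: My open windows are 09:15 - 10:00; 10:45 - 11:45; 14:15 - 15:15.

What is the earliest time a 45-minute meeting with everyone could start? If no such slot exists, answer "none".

none

Yosef ∩ Ulla: 09:45-10:45, 11:15-12:15, 13:00-13:45.
Yosef ∩ Ulla ∩ Jun: 09:45-10:45, 13:00-13:15.
Yosef ∩ Ulla ∩ Jun ∩ Chen: 10:15-10:45.
Yosef ∩ Ulla ∩ Jun ∩ Chen ∩ Pita: ∅.
There is no time when everyone is free.
No common window is at least 45 minutes long.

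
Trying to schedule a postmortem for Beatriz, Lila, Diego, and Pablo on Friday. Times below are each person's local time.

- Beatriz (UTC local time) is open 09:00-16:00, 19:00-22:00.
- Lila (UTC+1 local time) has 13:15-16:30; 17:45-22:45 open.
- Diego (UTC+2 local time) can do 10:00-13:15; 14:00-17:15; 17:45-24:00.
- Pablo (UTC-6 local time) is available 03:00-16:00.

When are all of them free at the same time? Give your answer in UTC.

12:15-15:15, 19:00-21:45

Beatriz in UTC: 09:00-16:00, 19:00-22:00.
Lila in UTC: 12:15-15:30, 16:45-21:45 (subtract 1h to convert from UTC+1).
Diego in UTC: 08:00-11:15, 12:00-15:15, 15:45-22:00 (subtract 2h to convert from UTC+2).
Pablo in UTC: 09:00-22:00 (add 6h to convert from UTC-6).
Beatriz ∩ Lila: 12:15-15:30, 19:00-21:45.
Beatriz ∩ Lila ∩ Diego: 12:15-15:15, 19:00-21:45.
Beatriz ∩ Lila ∩ Diego ∩ Pablo: 12:15-15:15, 19:00-21:45.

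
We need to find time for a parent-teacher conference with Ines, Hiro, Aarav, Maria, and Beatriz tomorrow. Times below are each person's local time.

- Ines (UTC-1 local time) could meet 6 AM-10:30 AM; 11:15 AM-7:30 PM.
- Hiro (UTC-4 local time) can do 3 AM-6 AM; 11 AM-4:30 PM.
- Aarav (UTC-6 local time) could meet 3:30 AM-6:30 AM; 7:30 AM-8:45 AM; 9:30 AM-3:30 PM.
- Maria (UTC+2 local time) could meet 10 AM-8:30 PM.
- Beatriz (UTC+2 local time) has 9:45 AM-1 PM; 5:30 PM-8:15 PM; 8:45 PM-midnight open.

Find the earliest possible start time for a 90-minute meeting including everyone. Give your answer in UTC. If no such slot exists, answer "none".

15:30

Ines in UTC: 07:00-11:30, 12:15-20:30 (add 1h to convert from UTC-1).
Hiro in UTC: 07:00-10:00, 15:00-20:30 (add 4h to convert from UTC-4).
Aarav in UTC: 09:30-12:30, 13:30-14:45, 15:30-21:30 (add 6h to convert from UTC-6).
Maria in UTC: 08:00-18:30 (subtract 2h to convert from UTC+2).
Beatriz in UTC: 07:45-11:00, 15:30-18:15, 18:45-22:00 (subtract 2h to convert from UTC+2).
Ines ∩ Hiro: 07:00-10:00, 15:00-20:30.
Ines ∩ Hiro ∩ Aarav: 09:30-10:00, 15:30-20:30.
Ines ∩ Hiro ∩ Aarav ∩ Maria: 09:30-10:00, 15:30-18:30.
Ines ∩ Hiro ∩ Aarav ∩ Maria ∩ Beatriz: 09:30-10:00, 15:30-18:15.
Those are the intersection windows.
The first common window of at least 90 minutes is 15:30-18:15, so the earliest start is 15:30.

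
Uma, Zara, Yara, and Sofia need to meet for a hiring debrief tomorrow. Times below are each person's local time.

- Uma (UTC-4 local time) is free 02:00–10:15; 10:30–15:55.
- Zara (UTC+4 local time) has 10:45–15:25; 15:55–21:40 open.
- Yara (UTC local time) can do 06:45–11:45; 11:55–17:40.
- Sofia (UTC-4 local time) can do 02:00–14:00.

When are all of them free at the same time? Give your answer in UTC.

Uma in UTC: 06:00-14:15, 14:30-19:55 (add 4h to convert from UTC-4).
Zara in UTC: 06:45-11:25, 11:55-17:40 (subtract 4h to convert from UTC+4).
Yara in UTC: 06:45-11:45, 11:55-17:40.
Sofia in UTC: 06:00-18:00 (add 4h to convert from UTC-4).
Uma ∩ Zara: 06:45-11:25, 11:55-14:15, 14:30-17:40.
Uma ∩ Zara ∩ Yara: 06:45-11:25, 11:55-14:15, 14:30-17:40.
Uma ∩ Zara ∩ Yara ∩ Sofia: 06:45-11:25, 11:55-14:15, 14:30-17:40.
So the common availability across everyone is 06:45-11:25, 11:55-14:15, 14:30-17:40.

06:45-11:25, 11:55-14:15, 14:30-17:40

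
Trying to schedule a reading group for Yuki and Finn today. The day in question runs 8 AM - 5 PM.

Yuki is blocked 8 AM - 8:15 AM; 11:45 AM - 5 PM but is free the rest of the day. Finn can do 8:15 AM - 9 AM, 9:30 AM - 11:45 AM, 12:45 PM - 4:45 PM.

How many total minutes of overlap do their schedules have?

Yuki free: 08:15-11:45 (invert busy blocks within the working day).
Finn free: 08:15-09:00, 09:30-11:45, 12:45-16:45.
Yuki ∩ Finn: 08:15-09:00, 09:30-11:45.
Summing the common windows: 45 + 135 = 180 minutes.

180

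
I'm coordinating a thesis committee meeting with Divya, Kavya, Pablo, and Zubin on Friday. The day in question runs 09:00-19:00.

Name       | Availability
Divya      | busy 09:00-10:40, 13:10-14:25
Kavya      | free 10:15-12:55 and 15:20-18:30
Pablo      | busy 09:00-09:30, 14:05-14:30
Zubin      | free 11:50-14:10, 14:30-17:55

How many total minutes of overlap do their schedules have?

220

Divya free: 10:40-13:10, 14:25-19:00 (invert busy blocks within the working day).
Kavya free: 10:15-12:55, 15:20-18:30.
Pablo free: 09:30-14:05, 14:30-19:00 (invert busy blocks within the working day).
Zubin free: 11:50-14:10, 14:30-17:55.
Divya ∩ Kavya: 10:40-12:55, 15:20-18:30.
Divya ∩ Kavya ∩ Pablo: 10:40-12:55, 15:20-18:30.
Divya ∩ Kavya ∩ Pablo ∩ Zubin: 11:50-12:55, 15:20-17:55.
Summing the common windows: 65 + 155 = 220 minutes.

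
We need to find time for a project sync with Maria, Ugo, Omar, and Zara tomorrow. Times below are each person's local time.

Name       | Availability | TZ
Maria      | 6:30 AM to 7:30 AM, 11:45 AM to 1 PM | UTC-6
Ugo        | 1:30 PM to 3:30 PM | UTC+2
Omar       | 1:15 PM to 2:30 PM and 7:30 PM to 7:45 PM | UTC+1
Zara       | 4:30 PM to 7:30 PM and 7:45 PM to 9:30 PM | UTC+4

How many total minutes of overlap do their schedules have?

Maria in UTC: 12:30-13:30, 17:45-19:00 (add 6h to convert from UTC-6).
Ugo in UTC: 11:30-13:30 (subtract 2h to convert from UTC+2).
Omar in UTC: 12:15-13:30, 18:30-18:45 (subtract 1h to convert from UTC+1).
Zara in UTC: 12:30-15:30, 15:45-17:30 (subtract 4h to convert from UTC+4).
Maria ∩ Ugo: 12:30-13:30.
Maria ∩ Ugo ∩ Omar: 12:30-13:30.
Maria ∩ Ugo ∩ Omar ∩ Zara: 12:30-13:30.
So the common availability across everyone is 12:30-13:30.
That's a single block of 60 minutes.

60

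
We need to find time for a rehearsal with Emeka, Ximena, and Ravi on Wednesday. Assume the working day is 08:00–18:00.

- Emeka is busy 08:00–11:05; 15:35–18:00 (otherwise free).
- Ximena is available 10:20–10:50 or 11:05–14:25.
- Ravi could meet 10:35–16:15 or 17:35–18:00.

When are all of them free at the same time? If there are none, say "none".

11:05-14:25

Emeka free: 11:05-15:35 (invert busy blocks within the working day).
Ximena free: 10:20-10:50, 11:05-14:25.
Ravi free: 10:35-16:15, 17:35-18:00.
Emeka ∩ Ximena: 11:05-14:25.
Emeka ∩ Ximena ∩ Ravi: 11:05-14:25.
So the common availability across everyone is 11:05-14:25.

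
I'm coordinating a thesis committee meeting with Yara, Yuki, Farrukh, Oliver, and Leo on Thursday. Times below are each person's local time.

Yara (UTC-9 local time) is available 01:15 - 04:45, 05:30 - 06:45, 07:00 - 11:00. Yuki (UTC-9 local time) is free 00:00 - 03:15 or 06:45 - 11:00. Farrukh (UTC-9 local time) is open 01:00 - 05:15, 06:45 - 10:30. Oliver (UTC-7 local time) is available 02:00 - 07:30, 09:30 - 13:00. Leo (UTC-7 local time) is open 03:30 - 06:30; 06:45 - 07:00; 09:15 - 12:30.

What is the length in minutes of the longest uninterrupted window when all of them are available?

180

Yara in UTC: 10:15-13:45, 14:30-15:45, 16:00-20:00 (add 9h to convert from UTC-9).
Yuki in UTC: 09:00-12:15, 15:45-20:00 (add 9h to convert from UTC-9).
Farrukh in UTC: 10:00-14:15, 15:45-19:30 (add 9h to convert from UTC-9).
Oliver in UTC: 09:00-14:30, 16:30-20:00 (add 7h to convert from UTC-7).
Leo in UTC: 10:30-13:30, 13:45-14:00, 16:15-19:30 (add 7h to convert from UTC-7).
Yara ∩ Yuki: 10:15-12:15, 16:00-20:00.
Yara ∩ Yuki ∩ Farrukh: 10:15-12:15, 16:00-19:30.
Yara ∩ Yuki ∩ Farrukh ∩ Oliver: 10:15-12:15, 16:30-19:30.
Yara ∩ Yuki ∩ Farrukh ∩ Oliver ∩ Leo: 10:30-12:15, 16:30-19:30.
The longest is 16:30-19:30 at 180 minutes.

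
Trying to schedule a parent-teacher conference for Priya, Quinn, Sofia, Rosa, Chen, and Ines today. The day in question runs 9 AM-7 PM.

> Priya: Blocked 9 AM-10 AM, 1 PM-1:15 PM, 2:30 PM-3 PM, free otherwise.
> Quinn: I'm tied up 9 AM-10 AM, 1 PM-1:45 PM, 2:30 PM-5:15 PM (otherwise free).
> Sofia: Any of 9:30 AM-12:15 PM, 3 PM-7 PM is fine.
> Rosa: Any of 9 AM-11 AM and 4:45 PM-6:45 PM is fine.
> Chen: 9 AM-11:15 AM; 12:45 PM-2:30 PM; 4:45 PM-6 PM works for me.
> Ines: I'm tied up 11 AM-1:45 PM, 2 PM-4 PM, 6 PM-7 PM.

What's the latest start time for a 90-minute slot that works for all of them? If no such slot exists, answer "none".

none

Priya free: 10:00-13:00, 13:15-14:30, 15:00-19:00 (invert busy blocks within the working day).
Quinn free: 10:00-13:00, 13:45-14:30, 17:15-19:00 (invert busy blocks within the working day).
Sofia free: 09:30-12:15, 15:00-19:00.
Rosa free: 09:00-11:00, 16:45-18:45.
Chen free: 09:00-11:15, 12:45-14:30, 16:45-18:00.
Ines free: 09:00-11:00, 13:45-14:00, 16:00-18:00 (invert busy blocks within the working day).
Priya ∩ Quinn: 10:00-13:00, 13:45-14:30, 17:15-19:00.
Priya ∩ Quinn ∩ Sofia: 10:00-12:15, 17:15-19:00.
Priya ∩ Quinn ∩ Sofia ∩ Rosa: 10:00-11:00, 17:15-18:45.
Priya ∩ Quinn ∩ Sofia ∩ Rosa ∩ Chen: 10:00-11:00, 17:15-18:00.
Priya ∩ Quinn ∩ Sofia ∩ Rosa ∩ Chen ∩ Ines: 10:00-11:00, 17:15-18:00.
No common window is at least 90 minutes long.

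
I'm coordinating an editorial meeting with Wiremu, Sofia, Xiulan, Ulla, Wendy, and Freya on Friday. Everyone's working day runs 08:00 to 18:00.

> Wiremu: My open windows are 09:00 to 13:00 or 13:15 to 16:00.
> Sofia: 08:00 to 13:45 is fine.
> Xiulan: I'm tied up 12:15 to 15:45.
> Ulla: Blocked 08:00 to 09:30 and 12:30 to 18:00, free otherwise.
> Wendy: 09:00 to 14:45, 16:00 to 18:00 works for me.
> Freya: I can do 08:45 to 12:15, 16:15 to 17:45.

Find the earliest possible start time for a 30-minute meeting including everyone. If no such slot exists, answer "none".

Wiremu free: 09:00-13:00, 13:15-16:00.
Sofia free: 08:00-13:45.
Xiulan free: 08:00-12:15, 15:45-18:00 (invert busy blocks within the working day).
Ulla free: 09:30-12:30 (invert busy blocks within the working day).
Wendy free: 09:00-14:45, 16:00-18:00.
Freya free: 08:45-12:15, 16:15-17:45.
Wiremu ∩ Sofia: 09:00-13:00, 13:15-13:45.
Wiremu ∩ Sofia ∩ Xiulan: 09:00-12:15.
Wiremu ∩ Sofia ∩ Xiulan ∩ Ulla: 09:30-12:15.
Wiremu ∩ Sofia ∩ Xiulan ∩ Ulla ∩ Wendy: 09:30-12:15.
Wiremu ∩ Sofia ∩ Xiulan ∩ Ulla ∩ Wendy ∩ Freya: 09:30-12:15.
Those are the intersection windows.
The first common window of at least 30 minutes is 09:30-12:15, so the earliest start is 09:30.

09:30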